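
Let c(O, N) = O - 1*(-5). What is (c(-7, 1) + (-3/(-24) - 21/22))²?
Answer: 62001/7744 ≈ 8.0063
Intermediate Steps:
c(O, N) = 5 + O (c(O, N) = O + 5 = 5 + O)
(c(-7, 1) + (-3/(-24) - 21/22))² = ((5 - 7) + (-3/(-24) - 21/22))² = (-2 + (-3*(-1/24) - 21*1/22))² = (-2 + (⅛ - 21/22))² = (-2 - 73/88)² = (-249/88)² = 62001/7744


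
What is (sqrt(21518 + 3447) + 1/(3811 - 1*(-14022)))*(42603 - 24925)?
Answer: 17678/17833 + 17678*sqrt(24965) ≈ 2.7932e+6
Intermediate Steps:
(sqrt(21518 + 3447) + 1/(3811 - 1*(-14022)))*(42603 - 24925) = (sqrt(24965) + 1/(3811 + 14022))*17678 = (sqrt(24965) + 1/17833)*17678 = (1/17833 + sqrt(24965))*17678 = 17678/17833 + 17678*sqrt(24965)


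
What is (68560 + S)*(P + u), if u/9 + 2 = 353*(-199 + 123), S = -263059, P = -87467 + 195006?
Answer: 26049445569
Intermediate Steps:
P = 107539
u = -241470 (u = -18 + 9*(353*(-199 + 123)) = -18 + 9*(353*(-76)) = -18 + 9*(-26828) = -18 - 241452 = -241470)
(68560 + S)*(P + u) = (68560 - 263059)*(107539 - 241470) = -194499*(-133931) = 26049445569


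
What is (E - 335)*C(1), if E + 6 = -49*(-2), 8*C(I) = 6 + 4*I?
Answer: -1215/4 ≈ -303.75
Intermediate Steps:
C(I) = ¾ + I/2 (C(I) = (6 + 4*I)/8 = ¾ + I/2)
E = 92 (E = -6 - 49*(-2) = -6 + 98 = 92)
(E - 335)*C(1) = (92 - 335)*(¾ + (½)*1) = -243*(¾ + ½) = -243*5/4 = -1215/4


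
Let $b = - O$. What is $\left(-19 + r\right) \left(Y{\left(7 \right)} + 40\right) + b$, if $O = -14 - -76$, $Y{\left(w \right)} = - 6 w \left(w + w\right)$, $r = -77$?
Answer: $52546$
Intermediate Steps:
$Y{\left(w \right)} = - 12 w^{2}$ ($Y{\left(w \right)} = - 6 w 2 w = - 12 w^{2}$)
$O = 62$ ($O = -14 + 76 = 62$)
$b = -62$ ($b = \left(-1\right) 62 = -62$)
$\left(-19 + r\right) \left(Y{\left(7 \right)} + 40\right) + b = \left(-19 - 77\right) \left(- 12 \cdot 7^{2} + 40\right) - 62 = - 96 \left(\left(-12\right) 49 + 40\right) - 62 = - 96 \left(-588 + 40\right) - 62 = \left(-96\right) \left(-548\right) - 62 = 52608 - 62 = 52546$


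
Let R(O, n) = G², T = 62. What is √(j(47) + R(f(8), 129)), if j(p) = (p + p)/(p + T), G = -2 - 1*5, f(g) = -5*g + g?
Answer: √592415/109 ≈ 7.0613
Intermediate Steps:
f(g) = -4*g
G = -7 (G = -2 - 5 = -7)
R(O, n) = 49 (R(O, n) = (-7)² = 49)
j(p) = 2*p/(62 + p) (j(p) = (p + p)/(p + 62) = (2*p)/(62 + p) = 2*p/(62 + p))
√(j(47) + R(f(8), 129)) = √(2*47/(62 + 47) + 49) = √(2*47/109 + 49) = √(2*47*(1/109) + 49) = √(94/109 + 49) = √(5435/109) = √592415/109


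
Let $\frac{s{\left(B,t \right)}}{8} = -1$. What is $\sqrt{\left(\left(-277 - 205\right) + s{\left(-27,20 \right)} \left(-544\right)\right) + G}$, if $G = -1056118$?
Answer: $2 i \sqrt{263062} \approx 1025.8 i$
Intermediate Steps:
$s{\left(B,t \right)} = -8$ ($s{\left(B,t \right)} = 8 \left(-1\right) = -8$)
$\sqrt{\left(\left(-277 - 205\right) + s{\left(-27,20 \right)} \left(-544\right)\right) + G} = \sqrt{\left(\left(-277 - 205\right) - -4352\right) - 1056118} = \sqrt{\left(\left(-277 - 205\right) + 4352\right) - 1056118} = \sqrt{\left(-482 + 4352\right) - 1056118} = \sqrt{3870 - 1056118} = \sqrt{-1052248} = 2 i \sqrt{263062}$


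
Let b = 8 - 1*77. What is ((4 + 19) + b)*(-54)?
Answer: 2484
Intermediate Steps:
b = -69 (b = 8 - 77 = -69)
((4 + 19) + b)*(-54) = ((4 + 19) - 69)*(-54) = (23 - 69)*(-54) = -46*(-54) = 2484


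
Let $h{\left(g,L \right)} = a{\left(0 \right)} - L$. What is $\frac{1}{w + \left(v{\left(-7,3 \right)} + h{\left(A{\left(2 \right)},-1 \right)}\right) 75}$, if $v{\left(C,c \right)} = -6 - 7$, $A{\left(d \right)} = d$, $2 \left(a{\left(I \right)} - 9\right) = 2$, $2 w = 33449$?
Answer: $\frac{2}{33149} \approx 6.0334 \cdot 10^{-5}$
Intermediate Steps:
$w = \frac{33449}{2}$ ($w = \frac{1}{2} \cdot 33449 = \frac{33449}{2} \approx 16725.0$)
$a{\left(I \right)} = 10$ ($a{\left(I \right)} = 9 + \frac{1}{2} \cdot 2 = 9 + 1 = 10$)
$v{\left(C,c \right)} = -13$ ($v{\left(C,c \right)} = -6 - 7 = -13$)
$h{\left(g,L \right)} = 10 - L$
$\frac{1}{w + \left(v{\left(-7,3 \right)} + h{\left(A{\left(2 \right)},-1 \right)}\right) 75} = \frac{1}{\frac{33449}{2} + \left(-13 + \left(10 - -1\right)\right) 75} = \frac{1}{\frac{33449}{2} + \left(-13 + \left(10 + 1\right)\right) 75} = \frac{1}{\frac{33449}{2} + \left(-13 + 11\right) 75} = \frac{1}{\frac{33449}{2} - 150} = \frac{1}{\frac{33149}{2}} = \frac{2}{33149}$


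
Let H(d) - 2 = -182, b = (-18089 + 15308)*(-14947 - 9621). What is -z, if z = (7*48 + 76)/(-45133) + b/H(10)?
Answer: 85656929834/225665 ≈ 3.7958e+5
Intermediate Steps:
b = 68323608 (b = -2781*(-24568) = 68323608)
H(d) = -180 (H(d) = 2 - 182 = -180)
z = -85656929834/225665 (z = (7*48 + 76)/(-45133) + 68323608/(-180) = (336 + 76)*(-1/45133) + 68323608*(-1/180) = 412*(-1/45133) - 1897878/5 = -412/45133 - 1897878/5 = -85656929834/225665 ≈ -3.7958e+5)
-z = -1*(-85656929834/225665) = 85656929834/225665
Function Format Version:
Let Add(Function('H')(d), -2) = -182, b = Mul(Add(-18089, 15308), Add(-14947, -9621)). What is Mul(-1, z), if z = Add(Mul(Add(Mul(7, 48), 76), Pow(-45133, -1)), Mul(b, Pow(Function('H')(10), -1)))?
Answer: Rational(85656929834, 225665) ≈ 3.7958e+5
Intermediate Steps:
b = 68323608 (b = Mul(-2781, -24568) = 68323608)
Function('H')(d) = -180 (Function('H')(d) = Add(2, -182) = -180)
z = Rational(-85656929834, 225665) (z = Add(Mul(Add(Mul(7, 48), 76), Pow(-45133, -1)), Mul(68323608, Pow(-180, -1))) = Add(Mul(Add(336, 76), Rational(-1, 45133)), Mul(68323608, Rational(-1, 180))) = Add(Mul(412, Rational(-1, 45133)), Rational(-1897878, 5)) = Add(Rational(-412, 45133), Rational(-1897878, 5)) = Rational(-85656929834, 225665) ≈ -3.7958e+5)
Mul(-1, z) = Mul(-1, Rational(-85656929834, 225665)) = Rational(85656929834, 225665)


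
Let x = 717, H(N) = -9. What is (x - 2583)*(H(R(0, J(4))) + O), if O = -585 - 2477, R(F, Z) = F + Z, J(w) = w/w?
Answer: 5730486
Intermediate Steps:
J(w) = 1
O = -3062
(x - 2583)*(H(R(0, J(4))) + O) = (717 - 2583)*(-9 - 3062) = -1866*(-3071) = 5730486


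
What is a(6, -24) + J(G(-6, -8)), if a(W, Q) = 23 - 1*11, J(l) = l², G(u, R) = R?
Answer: 76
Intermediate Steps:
a(W, Q) = 12 (a(W, Q) = 23 - 11 = 12)
a(6, -24) + J(G(-6, -8)) = 12 + (-8)² = 12 + 64 = 76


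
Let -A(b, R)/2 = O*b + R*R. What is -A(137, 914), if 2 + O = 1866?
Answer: 2181528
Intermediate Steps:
O = 1864 (O = -2 + 1866 = 1864)
A(b, R) = -3728*b - 2*R**2 (A(b, R) = -2*(1864*b + R*R) = -2*(1864*b + R**2) = -2*(R**2 + 1864*b) = -3728*b - 2*R**2)
-A(137, 914) = -(-3728*137 - 2*914**2) = -(-510736 - 2*835396) = -(-510736 - 1670792) = -1*(-2181528) = 2181528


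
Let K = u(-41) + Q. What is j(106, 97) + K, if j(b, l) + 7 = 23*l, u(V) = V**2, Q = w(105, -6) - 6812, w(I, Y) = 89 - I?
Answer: -2923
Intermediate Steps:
Q = -6828 (Q = (89 - 1*105) - 6812 = (89 - 105) - 6812 = -16 - 6812 = -6828)
j(b, l) = -7 + 23*l
K = -5147 (K = (-41)**2 - 6828 = 1681 - 6828 = -5147)
j(106, 97) + K = (-7 + 23*97) - 5147 = (-7 + 2231) - 5147 = 2224 - 5147 = -2923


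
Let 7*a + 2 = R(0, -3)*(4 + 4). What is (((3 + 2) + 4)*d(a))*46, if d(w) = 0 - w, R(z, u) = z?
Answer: 828/7 ≈ 118.29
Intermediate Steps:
a = -2/7 (a = -2/7 + (0*(4 + 4))/7 = -2/7 + (0*8)/7 = -2/7 + (⅐)*0 = -2/7 + 0 = -2/7 ≈ -0.28571)
d(w) = -w
(((3 + 2) + 4)*d(a))*46 = (((3 + 2) + 4)*(-1*(-2/7)))*46 = ((5 + 4)*(2/7))*46 = (9*(2/7))*46 = (18/7)*46 = 828/7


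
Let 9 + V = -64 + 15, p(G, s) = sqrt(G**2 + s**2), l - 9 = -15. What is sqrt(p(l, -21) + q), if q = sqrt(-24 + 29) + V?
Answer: sqrt(-58 + sqrt(5) + 3*sqrt(53)) ≈ 5.8244*I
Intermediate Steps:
l = -6 (l = 9 - 15 = -6)
V = -58 (V = -9 + (-64 + 15) = -9 - 49 = -58)
q = -58 + sqrt(5) (q = sqrt(-24 + 29) - 58 = sqrt(5) - 58 = -58 + sqrt(5) ≈ -55.764)
sqrt(p(l, -21) + q) = sqrt(sqrt((-6)**2 + (-21)**2) + (-58 + sqrt(5))) = sqrt(sqrt(36 + 441) + (-58 + sqrt(5))) = sqrt(sqrt(477) + (-58 + sqrt(5))) = sqrt(3*sqrt(53) + (-58 + sqrt(5))) = sqrt(-58 + sqrt(5) + 3*sqrt(53))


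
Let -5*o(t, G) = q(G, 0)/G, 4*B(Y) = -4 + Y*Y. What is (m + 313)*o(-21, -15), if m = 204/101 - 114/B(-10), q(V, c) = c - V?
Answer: 125349/2020 ≈ 62.054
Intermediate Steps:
B(Y) = -1 + Y²/4 (B(Y) = (-4 + Y*Y)/4 = (-4 + Y²)/4 = -1 + Y²/4)
o(t, G) = ⅕ (o(t, G) = -(0 - G)/(5*G) = -(-G)/(5*G) = -⅕*(-1) = ⅕)
m = -1103/404 (m = 204/101 - 114/(-1 + (¼)*(-10)²) = 204*(1/101) - 114/(-1 + (¼)*100) = 204/101 - 114/(-1 + 25) = 204/101 - 114/24 = 204/101 - 114*1/24 = 204/101 - 19/4 = -1103/404 ≈ -2.7302)
(m + 313)*o(-21, -15) = (-1103/404 + 313)*(⅕) = (125349/404)*(⅕) = 125349/2020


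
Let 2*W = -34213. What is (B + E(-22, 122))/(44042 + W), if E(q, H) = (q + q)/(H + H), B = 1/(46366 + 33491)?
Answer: -1756732/262420563267 ≈ -6.6943e-6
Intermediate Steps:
W = -34213/2 (W = (½)*(-34213) = -34213/2 ≈ -17107.)
B = 1/79857 ≈ 1.2522e-5
E(q, H) = q/H (E(q, H) = (2*q)/((2*H)) = (2*q)*(1/(2*H)) = q/H)
(B + E(-22, 122))/(44042 + W) = (1/79857 - 22/122)/(44042 - 34213/2) = (1/79857 - 22*1/122)/(53871/2) = (1/79857 - 11/61)*(2/53871) = -878366/4871277*2/53871 = -1756732/262420563267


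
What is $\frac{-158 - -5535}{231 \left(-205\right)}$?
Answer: $- \frac{5377}{47355} \approx -0.11355$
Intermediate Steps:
$\frac{-158 - -5535}{231 \left(-205\right)} = \frac{-158 + 5535}{-47355} = 5377 \left(- \frac{1}{47355}\right) = - \frac{5377}{47355}$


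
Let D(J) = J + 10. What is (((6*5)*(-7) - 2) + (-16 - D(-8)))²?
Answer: 52900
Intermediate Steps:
D(J) = 10 + J
(((6*5)*(-7) - 2) + (-16 - D(-8)))² = (((6*5)*(-7) - 2) + (-16 - (10 - 8)))² = ((30*(-7) - 2) + (-16 - 1*2))² = ((-210 - 2) + (-16 - 2))² = (-212 - 18)² = (-230)² = 52900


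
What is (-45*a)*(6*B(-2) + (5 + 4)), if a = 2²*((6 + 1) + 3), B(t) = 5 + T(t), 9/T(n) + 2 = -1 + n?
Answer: -50760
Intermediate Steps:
T(n) = 9/(-3 + n) (T(n) = 9/(-2 + (-1 + n)) = 9/(-3 + n))
B(t) = 5 + 9/(-3 + t)
a = 40 (a = 4*(7 + 3) = 4*10 = 40)
(-45*a)*(6*B(-2) + (5 + 4)) = (-45*40)*(6*((-6 + 5*(-2))/(-3 - 2)) + (5 + 4)) = -1800*(6*((-6 - 10)/(-5)) + 9) = -1800*(6*(-⅕*(-16)) + 9) = -1800*(6*(16/5) + 9) = -1800*(96/5 + 9) = -1800*141/5 = -50760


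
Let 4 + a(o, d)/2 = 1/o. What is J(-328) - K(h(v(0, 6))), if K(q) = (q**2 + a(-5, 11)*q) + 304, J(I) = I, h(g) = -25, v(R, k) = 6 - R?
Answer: -1467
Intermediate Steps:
a(o, d) = -8 + 2/o
K(q) = 304 + q**2 - 42*q/5 (K(q) = (q**2 + (-8 + 2/(-5))*q) + 304 = (q**2 + (-8 + 2*(-1/5))*q) + 304 = (q**2 + (-8 - 2/5)*q) + 304 = (q**2 - 42*q/5) + 304 = 304 + q**2 - 42*q/5)
J(-328) - K(h(v(0, 6))) = -328 - (304 + (-25)**2 - 42/5*(-25)) = -328 - (304 + 625 + 210) = -328 - 1*1139 = -328 - 1139 = -1467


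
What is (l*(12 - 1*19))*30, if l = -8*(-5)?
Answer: -8400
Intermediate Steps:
l = 40
(l*(12 - 1*19))*30 = (40*(12 - 1*19))*30 = (40*(12 - 19))*30 = (40*(-7))*30 = -280*30 = -8400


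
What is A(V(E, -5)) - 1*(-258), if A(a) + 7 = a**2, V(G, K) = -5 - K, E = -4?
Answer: 251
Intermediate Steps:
A(a) = -7 + a**2
A(V(E, -5)) - 1*(-258) = (-7 + (-5 - 1*(-5))**2) - 1*(-258) = (-7 + (-5 + 5)**2) + 258 = (-7 + 0**2) + 258 = (-7 + 0) + 258 = -7 + 258 = 251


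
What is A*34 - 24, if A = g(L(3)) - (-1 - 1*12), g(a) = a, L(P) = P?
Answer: 520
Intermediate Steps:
A = 16 (A = 3 - (-1 - 1*12) = 3 - (-1 - 12) = 3 - 1*(-13) = 3 + 13 = 16)
A*34 - 24 = 16*34 - 24 = 544 - 24 = 520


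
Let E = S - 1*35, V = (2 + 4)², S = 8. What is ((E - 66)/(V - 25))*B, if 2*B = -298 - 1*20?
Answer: 14787/11 ≈ 1344.3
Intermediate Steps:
V = 36 (V = 6² = 36)
E = -27 (E = 8 - 1*35 = 8 - 35 = -27)
B = -159 (B = (-298 - 1*20)/2 = (-298 - 20)/2 = (½)*(-318) = -159)
((E - 66)/(V - 25))*B = ((-27 - 66)/(36 - 25))*(-159) = -93/11*(-159) = 14787/11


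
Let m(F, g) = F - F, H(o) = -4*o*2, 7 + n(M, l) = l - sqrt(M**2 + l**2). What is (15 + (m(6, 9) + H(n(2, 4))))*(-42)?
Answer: -1638 - 672*sqrt(5) ≈ -3140.6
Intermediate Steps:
n(M, l) = -7 + l - sqrt(M**2 + l**2) (n(M, l) = -7 + (l - sqrt(M**2 + l**2)) = -7 + l - sqrt(M**2 + l**2))
H(o) = -8*o
m(F, g) = 0
(15 + (m(6, 9) + H(n(2, 4))))*(-42) = (15 + (0 - 8*(-7 + 4 - sqrt(2**2 + 4**2))))*(-42) = (15 + (0 - 8*(-7 + 4 - sqrt(4 + 16))))*(-42) = (15 + (0 - 8*(-7 + 4 - sqrt(20))))*(-42) = (15 + (0 - 8*(-7 + 4 - 2*sqrt(5))))*(-42) = (15 + (0 - 8*(-3 - 2*sqrt(5))))*(-42) = (15 + (0 + (24 + 16*sqrt(5))))*(-42) = (15 + (24 + 16*sqrt(5)))*(-42) = (39 + 16*sqrt(5))*(-42) = -1638 - 672*sqrt(5)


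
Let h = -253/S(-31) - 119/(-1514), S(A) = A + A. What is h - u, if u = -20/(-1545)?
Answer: 30066077/7251303 ≈ 4.1463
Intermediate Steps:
S(A) = 2*A
u = 4/309 (u = -20*(-1/1545) = 4/309 ≈ 0.012945)
h = 97605/23467 (h = -253/(2*(-31)) - 119/(-1514) = -253/(-62) - 119*(-1/1514) = -253*(-1/62) + 119/1514 = 253/62 + 119/1514 = 97605/23467 ≈ 4.1592)
h - u = 97605/23467 - 1*4/309 = 97605/23467 - 4/309 = 30066077/7251303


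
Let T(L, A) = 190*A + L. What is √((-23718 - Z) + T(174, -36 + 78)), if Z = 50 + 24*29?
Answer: I*√16310 ≈ 127.71*I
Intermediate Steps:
Z = 746 (Z = 50 + 696 = 746)
T(L, A) = L + 190*A
√((-23718 - Z) + T(174, -36 + 78)) = √((-23718 - 1*746) + (174 + 190*(-36 + 78))) = √((-23718 - 746) + (174 + 190*42)) = √(-24464 + (174 + 7980)) = √(-24464 + 8154) = √(-16310) = I*√16310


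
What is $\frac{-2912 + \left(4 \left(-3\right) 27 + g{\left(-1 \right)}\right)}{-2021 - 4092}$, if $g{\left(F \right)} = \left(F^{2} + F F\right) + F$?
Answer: $\frac{3235}{6113} \approx 0.5292$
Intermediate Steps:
$g{\left(F \right)} = F + 2 F^{2}$ ($g{\left(F \right)} = \left(F^{2} + F^{2}\right) + F = 2 F^{2} + F = F + 2 F^{2}$)
$\frac{-2912 + \left(4 \left(-3\right) 27 + g{\left(-1 \right)}\right)}{-2021 - 4092} = \frac{-2912 - \left(1 - 2 - 4 \left(-3\right) 27\right)}{-2021 - 4092} = \frac{-2912 - 323}{-6113} = \left(-2912 - 323\right) \left(- \frac{1}{6113}\right) = \left(-3235\right) \left(- \frac{1}{6113}\right) = \frac{3235}{6113}$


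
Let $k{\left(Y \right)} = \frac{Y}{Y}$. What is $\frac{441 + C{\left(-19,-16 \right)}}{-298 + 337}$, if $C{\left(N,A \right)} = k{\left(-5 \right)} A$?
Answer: $\frac{425}{39} \approx 10.897$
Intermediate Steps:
$k{\left(Y \right)} = 1$
$C{\left(N,A \right)} = A$ ($C{\left(N,A \right)} = 1 A = A$)
$\frac{441 + C{\left(-19,-16 \right)}}{-298 + 337} = \frac{441 - 16}{-298 + 337} = \frac{425}{39}$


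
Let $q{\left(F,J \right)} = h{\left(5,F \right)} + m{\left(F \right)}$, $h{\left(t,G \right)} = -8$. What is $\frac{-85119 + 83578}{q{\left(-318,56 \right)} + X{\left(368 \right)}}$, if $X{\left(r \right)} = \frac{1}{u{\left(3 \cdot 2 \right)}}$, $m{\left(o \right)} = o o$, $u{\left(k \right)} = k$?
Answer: $- \frac{9246}{606697} \approx -0.01524$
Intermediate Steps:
$m{\left(o \right)} = o^{2}$
$q{\left(F,J \right)} = -8 + F^{2}$
$X{\left(r \right)} = \frac{1}{6}$ ($X{\left(r \right)} = \frac{1}{3 \cdot 2} = \frac{1}{6}$)
$\frac{-85119 + 83578}{q{\left(-318,56 \right)} + X{\left(368 \right)}} = \frac{-85119 + 83578}{\left(-8 + \left(-318\right)^{2}\right) + \frac{1}{6}} = - \frac{1541}{\left(-8 + 101124\right) + \frac{1}{6}} = - \frac{1541}{101116 + \frac{1}{6}} = - \frac{1541}{\frac{606697}{6}} = \left(-1541\right) \frac{6}{606697} = - \frac{9246}{606697}$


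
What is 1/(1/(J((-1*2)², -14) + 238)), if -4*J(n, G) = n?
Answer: 237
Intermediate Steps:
J(n, G) = -n/4
1/(1/(J((-1*2)², -14) + 238)) = 1/(1/(-(-1*2)²/4 + 238)) = 1/(1/(-¼*(-2)² + 238)) = 1/(1/(-¼*4 + 238)) = 1/(1/(-1 + 238)) = 1/(1/237) = 237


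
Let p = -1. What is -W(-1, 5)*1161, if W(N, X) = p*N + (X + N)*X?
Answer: -24381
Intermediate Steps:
W(N, X) = -N + X*(N + X) (W(N, X) = -N + (X + N)*X = -N + (N + X)*X = -N + X*(N + X))
-W(-1, 5)*1161 = -(5² - 1*(-1) - 1*5)*1161 = -(25 + 1 - 5)*1161 = -1*21*1161 = -21*1161 = -24381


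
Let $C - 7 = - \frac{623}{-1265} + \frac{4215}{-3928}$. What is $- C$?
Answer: $- \frac{31897609}{4968920} \approx -6.4194$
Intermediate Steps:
$C = \frac{31897609}{4968920}$ ($C = 7 + \left(- \frac{623}{-1265} + \frac{4215}{-3928}\right) = 7 + \left(\left(-623\right) \left(- \frac{1}{1265}\right) + 4215 \left(- \frac{1}{3928}\right)\right) = 7 + \left(\frac{623}{1265} - \frac{4215}{3928}\right) = 7 - \frac{2884831}{4968920} = \frac{31897609}{4968920} \approx 6.4194$)
$- C = \left(-1\right) \frac{31897609}{4968920} = - \frac{31897609}{4968920}$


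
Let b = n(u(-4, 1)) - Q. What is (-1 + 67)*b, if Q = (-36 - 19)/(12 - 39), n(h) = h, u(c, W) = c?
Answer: -3586/9 ≈ -398.44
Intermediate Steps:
Q = 55/27 (Q = -55/(-27) = -55*(-1/27) = 55/27 ≈ 2.0370)
b = -163/27 (b = -4 - 1*55/27 = -4 - 55/27 = -163/27 ≈ -6.0370)
(-1 + 67)*b = (-1 + 67)*(-163/27) = 66*(-163/27) = -3586/9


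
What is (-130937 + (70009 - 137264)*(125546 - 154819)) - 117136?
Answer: 1968507542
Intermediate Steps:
(-130937 + (70009 - 137264)*(125546 - 154819)) - 117136 = (-130937 - 67255*(-29273)) - 117136 = (-130937 + 1968755615) - 117136 = 1968624678 - 117136 = 1968507542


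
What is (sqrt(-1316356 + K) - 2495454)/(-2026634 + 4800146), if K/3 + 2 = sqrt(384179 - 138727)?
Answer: -415909/462252 + I*sqrt(1316362 - 6*sqrt(61363))/2773512 ≈ -0.89974 + 0.00041344*I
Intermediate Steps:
K = -6 + 6*sqrt(61363) (K = -6 + 3*sqrt(384179 - 138727) = -6 + 3*sqrt(245452) = -6 + 3*(2*sqrt(61363)) = -6 + 6*sqrt(61363) ≈ 1480.3)
(sqrt(-1316356 + K) - 2495454)/(-2026634 + 4800146) = (sqrt(-1316356 + (-6 + 6*sqrt(61363))) - 2495454)/(-2026634 + 4800146) = (sqrt(-1316362 + 6*sqrt(61363)) - 2495454)/2773512 = (-2495454 + sqrt(-1316362 + 6*sqrt(61363)))*(1/2773512) = -415909/462252 + sqrt(-1316362 + 6*sqrt(61363))/2773512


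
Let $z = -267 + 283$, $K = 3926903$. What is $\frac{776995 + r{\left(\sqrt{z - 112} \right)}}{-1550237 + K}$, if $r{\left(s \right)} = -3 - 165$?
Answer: $\frac{776827}{2376666} \approx 0.32686$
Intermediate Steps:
$z = 16$
$r{\left(s \right)} = -168$ ($r{\left(s \right)} = -3 - 165 = -168$)
$\frac{776995 + r{\left(\sqrt{z - 112} \right)}}{-1550237 + K} = \frac{776995 - 168}{-1550237 + 3926903} = \frac{776827}{2376666}$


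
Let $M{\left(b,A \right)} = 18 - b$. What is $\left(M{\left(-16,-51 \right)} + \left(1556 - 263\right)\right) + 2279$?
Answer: $3606$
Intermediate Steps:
$\left(M{\left(-16,-51 \right)} + \left(1556 - 263\right)\right) + 2279 = \left(\left(18 - -16\right) + \left(1556 - 263\right)\right) + 2279 = \left(\left(18 + 16\right) + \left(1556 - 263\right)\right) + 2279 = \left(34 + 1293\right) + 2279 = 1327 + 2279 = 3606$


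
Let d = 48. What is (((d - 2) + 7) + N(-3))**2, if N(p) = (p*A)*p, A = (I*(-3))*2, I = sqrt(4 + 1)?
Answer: 17389 - 5724*sqrt(5) ≈ 4589.8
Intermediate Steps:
I = sqrt(5) ≈ 2.2361
A = -6*sqrt(5) (A = (sqrt(5)*(-3))*2 = -3*sqrt(5)*2 = -6*sqrt(5) ≈ -13.416)
N(p) = -6*sqrt(5)*p**2 (N(p) = (p*(-6*sqrt(5)))*p = (-6*p*sqrt(5))*p = -6*sqrt(5)*p**2)
(((d - 2) + 7) + N(-3))**2 = (((48 - 2) + 7) - 6*sqrt(5)*(-3)**2)**2 = ((46 + 7) - 6*sqrt(5)*9)**2 = (53 - 54*sqrt(5))**2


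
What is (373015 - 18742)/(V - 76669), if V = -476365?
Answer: -354273/553034 ≈ -0.64060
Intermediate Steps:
(373015 - 18742)/(V - 76669) = (373015 - 18742)/(-476365 - 76669) = 354273/(-553034) = 354273*(-1/553034) = -354273/553034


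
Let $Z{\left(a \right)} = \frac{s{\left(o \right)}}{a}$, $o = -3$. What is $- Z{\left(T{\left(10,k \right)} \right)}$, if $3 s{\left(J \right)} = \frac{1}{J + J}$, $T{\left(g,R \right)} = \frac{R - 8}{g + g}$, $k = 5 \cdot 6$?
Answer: $\frac{5}{99} \approx 0.050505$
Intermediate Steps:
$k = 30$
$T{\left(g,R \right)} = \frac{-8 + R}{2 g}$
$s{\left(J \right)} = \frac{1}{6 J}$ ($s{\left(J \right)} = \frac{1}{3 \left(J + J\right)} = \frac{1}{3 \cdot 2 J} = \frac{\frac{1}{2} \frac{1}{J}}{3} = \frac{1}{6 J}$)
$Z{\left(a \right)} = - \frac{1}{18 a}$ ($Z{\left(a \right)} = \frac{\frac{1}{6} \frac{1}{-3}}{a} = \frac{\frac{1}{6} \left(- \frac{1}{3}\right)}{a} = - \frac{1}{18 a}$)
$- Z{\left(T{\left(10,k \right)} \right)} = - \frac{-1}{18 \frac{-8 + 30}{2 \cdot 10}} = - \frac{-1}{18 \cdot \frac{1}{2} \cdot \frac{1}{10} \cdot 22} = - \frac{-1}{18 \cdot \frac{11}{10}} = - \frac{\left(-1\right) 10}{18 \cdot 11} = \left(-1\right) \left(- \frac{5}{99}\right) = \frac{5}{99}$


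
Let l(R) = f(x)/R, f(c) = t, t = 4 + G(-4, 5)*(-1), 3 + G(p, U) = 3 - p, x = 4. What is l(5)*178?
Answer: 0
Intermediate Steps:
G(p, U) = -p (G(p, U) = -3 + (3 - p) = -p)
t = 0 (t = 4 - 1*(-4)*(-1) = 4 + 4*(-1) = 4 - 4 = 0)
f(c) = 0
l(R) = 0 (l(R) = 0/R = 0)
l(5)*178 = 0*178 = 0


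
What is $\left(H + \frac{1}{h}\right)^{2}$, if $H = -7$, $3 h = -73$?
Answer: $\frac{264196}{5329} \approx 49.577$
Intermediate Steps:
$h = - \frac{73}{3}$ ($h = \frac{1}{3} \left(-73\right) = - \frac{73}{3} \approx -24.333$)
$\left(H + \frac{1}{h}\right)^{2} = \left(-7 + \frac{1}{- \frac{73}{3}}\right)^{2} = \left(-7 - \frac{3}{73}\right)^{2} = \left(- \frac{514}{73}\right)^{2} = \frac{264196}{5329}$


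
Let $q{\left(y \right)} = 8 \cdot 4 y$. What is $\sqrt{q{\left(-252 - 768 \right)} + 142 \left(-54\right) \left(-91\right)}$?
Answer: $2 \sqrt{166287} \approx 815.57$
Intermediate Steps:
$q{\left(y \right)} = 32 y$
$\sqrt{q{\left(-252 - 768 \right)} + 142 \left(-54\right) \left(-91\right)} = \sqrt{32 \left(-252 - 768\right) + 142 \left(-54\right) \left(-91\right)} = \sqrt{32 \left(-252 - 768\right) - -697788} = \sqrt{32 \left(-1020\right) + 697788} = \sqrt{-32640 + 697788} = \sqrt{665148} = 2 \sqrt{166287}$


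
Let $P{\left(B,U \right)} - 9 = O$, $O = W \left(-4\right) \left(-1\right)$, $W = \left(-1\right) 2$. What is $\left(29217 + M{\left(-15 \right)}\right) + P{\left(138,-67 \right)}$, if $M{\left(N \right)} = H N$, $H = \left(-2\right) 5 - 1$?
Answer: $29383$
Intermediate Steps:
$W = -2$
$H = -11$ ($H = -10 - 1 = -11$)
$M{\left(N \right)} = - 11 N$
$O = -8$ ($O = \left(-2\right) \left(-4\right) \left(-1\right) = 8 \left(-1\right) = -8$)
$P{\left(B,U \right)} = 1$ ($P{\left(B,U \right)} = 9 - 8 = 1$)
$\left(29217 + M{\left(-15 \right)}\right) + P{\left(138,-67 \right)} = \left(29217 - -165\right) + 1 = \left(29217 + 165\right) + 1 = 29382 + 1 = 29383$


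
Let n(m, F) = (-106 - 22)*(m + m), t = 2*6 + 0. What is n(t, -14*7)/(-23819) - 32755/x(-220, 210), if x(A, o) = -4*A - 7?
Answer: -777509489/20793987 ≈ -37.391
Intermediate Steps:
x(A, o) = -7 - 4*A
t = 12 (t = 12 + 0 = 12)
n(m, F) = -256*m
n(t, -14*7)/(-23819) - 32755/x(-220, 210) = -256*12/(-23819) - 32755/(-7 - 4*(-220)) = -3072*(-1/23819) - 32755/(-7 + 880) = 3072/23819 - 32755/873 = -777509489/20793987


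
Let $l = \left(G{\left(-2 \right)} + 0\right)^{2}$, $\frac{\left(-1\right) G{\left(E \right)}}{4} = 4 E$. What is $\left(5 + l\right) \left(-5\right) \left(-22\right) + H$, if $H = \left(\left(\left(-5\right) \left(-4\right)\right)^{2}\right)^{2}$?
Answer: $273190$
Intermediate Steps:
$G{\left(E \right)} = - 16 E$ ($G{\left(E \right)} = - 4 \cdot 4 E = - 16 E$)
$l = 1024$ ($l = \left(\left(-16\right) \left(-2\right) + 0\right)^{2} = \left(32 + 0\right)^{2} = 32^{2} = 1024$)
$H = 160000$ ($H = \left(20^{2}\right)^{2} = 400^{2} = 160000$)
$\left(5 + l\right) \left(-5\right) \left(-22\right) + H = \left(5 + 1024\right) \left(-5\right) \left(-22\right) + 160000 = 1029 \left(-5\right) \left(-22\right) + 160000 = \left(-5145\right) \left(-22\right) + 160000 = 113190 + 160000 = 273190$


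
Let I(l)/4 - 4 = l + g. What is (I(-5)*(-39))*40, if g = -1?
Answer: 12480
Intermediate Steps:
I(l) = 12 + 4*l (I(l) = 16 + 4*(l - 1) = 16 + 4*(-1 + l) = 16 + (-4 + 4*l) = 12 + 4*l)
(I(-5)*(-39))*40 = ((12 + 4*(-5))*(-39))*40 = ((12 - 20)*(-39))*40 = -8*(-39)*40 = 312*40 = 12480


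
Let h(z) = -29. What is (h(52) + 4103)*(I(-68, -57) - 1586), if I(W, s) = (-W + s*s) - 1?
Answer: 7048020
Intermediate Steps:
I(W, s) = -1 + s**2 - W (I(W, s) = (-W + s**2) - 1 = (s**2 - W) - 1 = -1 + s**2 - W)
(h(52) + 4103)*(I(-68, -57) - 1586) = (-29 + 4103)*((-1 + (-57)**2 - 1*(-68)) - 1586) = 4074*((-1 + 3249 + 68) - 1586) = 4074*(3316 - 1586) = 4074*1730 = 7048020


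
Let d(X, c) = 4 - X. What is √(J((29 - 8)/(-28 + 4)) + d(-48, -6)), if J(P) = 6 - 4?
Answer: 3*√6 ≈ 7.3485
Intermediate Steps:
J(P) = 2
√(J((29 - 8)/(-28 + 4)) + d(-48, -6)) = √(2 + (4 - 1*(-48))) = √(2 + (4 + 48)) = √(2 + 52) = √54 = 3*√6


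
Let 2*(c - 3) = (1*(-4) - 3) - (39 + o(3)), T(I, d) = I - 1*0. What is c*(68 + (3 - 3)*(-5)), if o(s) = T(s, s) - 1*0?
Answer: -1462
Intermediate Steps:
T(I, d) = I (T(I, d) = I + 0 = I)
o(s) = s (o(s) = s - 1*0 = s + 0 = s)
c = -43/2 (c = 3 + ((1*(-4) - 3) - (39 + 3))/2 = 3 + ((-4 - 3) - 1*42)/2 = 3 + (-7 - 42)/2 = 3 + (½)*(-49) = 3 - 49/2 = -43/2 ≈ -21.500)
c*(68 + (3 - 3)*(-5)) = -43*(68 + (3 - 3)*(-5))/2 = -43*(68 + 0*(-5))/2 = -43*(68 + 0)/2 = -43/2*68 = -1462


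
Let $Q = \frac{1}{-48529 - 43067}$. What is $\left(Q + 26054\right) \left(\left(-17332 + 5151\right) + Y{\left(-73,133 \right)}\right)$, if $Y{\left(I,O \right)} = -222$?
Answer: $- \frac{29599042395749}{91596} \approx -3.2315 \cdot 10^{8}$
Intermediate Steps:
$Q = - \frac{1}{91596}$ ($Q = \frac{1}{-91596} = - \frac{1}{91596} \approx -1.0918 \cdot 10^{-5}$)
$\left(Q + 26054\right) \left(\left(-17332 + 5151\right) + Y{\left(-73,133 \right)}\right) = \left(- \frac{1}{91596} + 26054\right) \left(\left(-17332 + 5151\right) - 222\right) = \frac{2386442183 \left(-12181 - 222\right)}{91596} = \frac{2386442183}{91596} \left(-12403\right) = - \frac{29599042395749}{91596}$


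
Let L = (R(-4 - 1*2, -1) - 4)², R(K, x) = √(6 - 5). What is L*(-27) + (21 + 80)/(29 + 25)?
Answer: -13021/54 ≈ -241.13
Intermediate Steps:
R(K, x) = 1 (R(K, x) = √1 = 1)
L = 9 (L = (1 - 4)² = (-3)² = 9)
L*(-27) + (21 + 80)/(29 + 25) = 9*(-27) + (21 + 80)/(29 + 25) = -243 + 101/54 = -13021/54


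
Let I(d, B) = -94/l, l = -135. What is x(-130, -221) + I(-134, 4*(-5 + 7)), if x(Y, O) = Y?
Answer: -17456/135 ≈ -129.30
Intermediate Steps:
I(d, B) = 94/135 (I(d, B) = -94/(-135) = -94*(-1/135) = 94/135)
x(-130, -221) + I(-134, 4*(-5 + 7)) = -130 + 94/135 = -17456/135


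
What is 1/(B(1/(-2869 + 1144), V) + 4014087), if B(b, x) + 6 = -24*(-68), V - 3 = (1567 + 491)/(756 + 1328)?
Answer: 1/4015713 ≈ 2.4902e-7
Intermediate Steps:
V = 4155/1042 (V = 3 + (1567 + 491)/(756 + 1328) = 3 + 2058/2084 = 3 + 2058*(1/2084) = 3 + 1029/1042 = 4155/1042 ≈ 3.9875)
B(b, x) = 1626 (B(b, x) = -6 - 24*(-68) = -6 + 1632 = 1626)
1/(B(1/(-2869 + 1144), V) + 4014087) = 1/(1626 + 4014087) = 1/4015713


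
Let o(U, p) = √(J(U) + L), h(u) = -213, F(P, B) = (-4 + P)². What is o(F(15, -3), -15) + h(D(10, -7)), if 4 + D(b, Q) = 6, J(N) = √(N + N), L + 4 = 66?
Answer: -213 + √(62 + 11*√2) ≈ -204.19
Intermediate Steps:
L = 62 (L = -4 + 66 = 62)
J(N) = √2*√N (J(N) = √(2*N) = √2*√N)
D(b, Q) = 2 (D(b, Q) = -4 + 6 = 2)
o(U, p) = √(62 + √2*√U) (o(U, p) = √(√2*√U + 62) = √(62 + √2*√U))
o(F(15, -3), -15) + h(D(10, -7)) = √(62 + √2*√((-4 + 15)²)) - 213 = √(62 + √2*√(11²)) - 213 = √(62 + √2*√121) - 213 = √(62 + √2*11) - 213 = √(62 + 11*√2) - 213 = -213 + √(62 + 11*√2)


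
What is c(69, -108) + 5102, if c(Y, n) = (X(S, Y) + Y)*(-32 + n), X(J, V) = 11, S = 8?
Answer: -6098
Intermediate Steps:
c(Y, n) = (-32 + n)*(11 + Y) (c(Y, n) = (11 + Y)*(-32 + n) = (-32 + n)*(11 + Y))
c(69, -108) + 5102 = (-352 - 32*69 + 11*(-108) + 69*(-108)) + 5102 = (-352 - 2208 - 1188 - 7452) + 5102 = -11200 + 5102 = -6098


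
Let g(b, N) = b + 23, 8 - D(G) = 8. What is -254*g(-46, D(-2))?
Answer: 5842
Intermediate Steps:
D(G) = 0 (D(G) = 8 - 1*8 = 8 - 8 = 0)
g(b, N) = 23 + b
-254*g(-46, D(-2)) = -254*(23 - 46) = -254*(-23) = 5842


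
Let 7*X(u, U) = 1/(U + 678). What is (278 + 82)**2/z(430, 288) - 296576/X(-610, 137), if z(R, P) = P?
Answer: -1691965630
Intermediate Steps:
X(u, U) = 1/(7*(678 + U)) (X(u, U) = 1/(7*(U + 678)) = 1/(7*(678 + U)))
(278 + 82)**2/z(430, 288) - 296576/X(-610, 137) = (278 + 82)**2/288 - 296576/(1/(7*(678 + 137))) = 360**2*(1/288) - 296576/((1/7)/815) = 129600*(1/288) - 296576/((1/7)*(1/815)) = 450 - 296576/1/5705 = 450 - 296576*5705 = 450 - 1691966080 = -1691965630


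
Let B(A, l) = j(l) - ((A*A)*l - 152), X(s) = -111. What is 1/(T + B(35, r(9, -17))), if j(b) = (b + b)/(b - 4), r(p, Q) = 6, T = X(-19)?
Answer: -1/7303 ≈ -0.00013693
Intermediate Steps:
T = -111
j(b) = 2*b/(-4 + b) (j(b) = (2*b)/(-4 + b) = 2*b/(-4 + b))
B(A, l) = 152 - l*A² + 2*l/(-4 + l) (B(A, l) = 2*l/(-4 + l) - ((A*A)*l - 152) = 2*l/(-4 + l) - (A²*l - 152) = 2*l/(-4 + l) - (l*A² - 152) = 2*l/(-4 + l) - (-152 + l*A²) = 2*l/(-4 + l) + (152 - l*A²) = 152 - l*A² + 2*l/(-4 + l))
1/(T + B(35, r(9, -17))) = 1/(-111 + (2*6 + (-4 + 6)*(152 - 1*6*35²))/(-4 + 6)) = 1/(-111 + (12 + 2*(152 - 1*6*1225))/2) = 1/(-111 + (12 + 2*(152 - 7350))/2) = 1/(-111 + (12 + 2*(-7198))/2) = 1/(-111 + (12 - 14396)/2) = 1/(-111 + (½)*(-14384)) = 1/(-111 - 7192) = 1/(-7303) = -1/7303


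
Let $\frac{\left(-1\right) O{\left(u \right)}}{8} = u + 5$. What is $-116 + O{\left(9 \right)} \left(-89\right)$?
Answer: $9852$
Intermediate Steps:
$O{\left(u \right)} = -40 - 8 u$ ($O{\left(u \right)} = - 8 \left(u + 5\right) = - 8 \left(5 + u\right) = -40 - 8 u$)
$-116 + O{\left(9 \right)} \left(-89\right) = -116 + \left(-40 - 72\right) \left(-89\right) = -116 - -9968 = -116 + 9968 = 9852$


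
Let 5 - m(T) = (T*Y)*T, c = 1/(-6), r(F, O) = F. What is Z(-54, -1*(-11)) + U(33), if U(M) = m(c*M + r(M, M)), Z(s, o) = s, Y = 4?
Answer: -3074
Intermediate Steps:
c = -⅙ ≈ -0.16667
m(T) = 5 - 4*T² (m(T) = 5 - T*4*T = 5 - 4*T*T = 5 - 4*T²)
U(M) = 5 - 25*M²/9 (U(M) = 5 - 4*(-M/6 + M)² = 5 - 4*25*M²/36 = 5 - 25*M²/9)
Z(-54, -1*(-11)) + U(33) = -54 + (5 - 25/9*33²) = -54 + (5 - 25/9*1089) = -54 + (5 - 3025) = -54 - 3020 = -3074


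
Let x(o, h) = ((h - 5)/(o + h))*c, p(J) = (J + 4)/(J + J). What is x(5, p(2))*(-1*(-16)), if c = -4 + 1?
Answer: 336/13 ≈ 25.846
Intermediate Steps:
p(J) = (4 + J)/(2*J) (p(J) = (4 + J)/((2*J)) = (4 + J)*(1/(2*J)) = (4 + J)/(2*J))
c = -3
x(o, h) = -3*(-5 + h)/(h + o) (x(o, h) = ((h - 5)/(o + h))*(-3) = ((-5 + h)/(h + o))*(-3) = -3*(-5 + h)/(h + o))
x(5, p(2))*(-1*(-16)) = (3*(5 - (4 + 2)/(2*2))/((½)*(4 + 2)/2 + 5))*(-1*(-16)) = (3*(5 - 6/(2*2))/((½)*(½)*6 + 5))*16 = (3*(5 - 1*3/2)/(3/2 + 5))*16 = (3*(5 - 3/2)/(13/2))*16 = (3*(2/13)*(7/2))*16 = (21/13)*16 = 336/13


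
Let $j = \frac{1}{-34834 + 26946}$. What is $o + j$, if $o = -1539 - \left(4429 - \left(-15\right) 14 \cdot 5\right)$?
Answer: $- \frac{55357985}{7888} \approx -7018.0$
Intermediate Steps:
$j = - \frac{1}{7888}$ ($j = \frac{1}{-7888} = - \frac{1}{7888} \approx -0.00012677$)
$o = -7018$ ($o = -1539 - 5479 = -7018$)
$o + j = -7018 - \frac{1}{7888} = - \frac{55357985}{7888}$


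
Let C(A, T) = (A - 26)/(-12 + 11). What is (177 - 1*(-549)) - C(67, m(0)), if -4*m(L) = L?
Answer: 767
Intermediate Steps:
m(L) = -L/4
C(A, T) = 26 - A (C(A, T) = (-26 + A)/(-1) = (-26 + A)*(-1) = 26 - A)
(177 - 1*(-549)) - C(67, m(0)) = (177 - 1*(-549)) - (26 - 1*67) = (177 + 549) - (26 - 67) = 726 - 1*(-41) = 726 + 41 = 767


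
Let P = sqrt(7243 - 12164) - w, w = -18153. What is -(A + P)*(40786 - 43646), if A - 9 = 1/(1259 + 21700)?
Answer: 1192566686740/22959 + 2860*I*sqrt(4921) ≈ 5.1943e+7 + 2.0063e+5*I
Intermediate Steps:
P = 18153 + I*sqrt(4921) (P = sqrt(7243 - 12164) - 1*(-18153) = sqrt(-4921) + 18153 = I*sqrt(4921) + 18153 = 18153 + I*sqrt(4921) ≈ 18153.0 + 70.15*I)
A = 206632/22959 (A = 9 + 1/(1259 + 21700) = 9 + 1/22959 = 206632/22959 ≈ 9.0000)
-(A + P)*(40786 - 43646) = -(206632/22959 + (18153 + I*sqrt(4921)))*(40786 - 43646) = -(416981359/22959 + I*sqrt(4921))*(-2860) = -(-1192566686740/22959 - 2860*I*sqrt(4921)) = 1192566686740/22959 + 2860*I*sqrt(4921)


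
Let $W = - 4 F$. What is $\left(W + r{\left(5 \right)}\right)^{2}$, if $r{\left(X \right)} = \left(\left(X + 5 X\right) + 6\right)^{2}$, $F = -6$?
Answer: $1742400$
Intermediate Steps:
$W = 24$ ($W = \left(-4\right) \left(-6\right) = 24$)
$r{\left(X \right)} = \left(6 + 6 X\right)^{2}$ ($r{\left(X \right)} = \left(6 X + 6\right)^{2} = \left(6 + 6 X\right)^{2}$)
$\left(W + r{\left(5 \right)}\right)^{2} = \left(24 + 36 \left(1 + 5\right)^{2}\right)^{2} = \left(24 + 36 \cdot 6^{2}\right)^{2} = \left(24 + 36 \cdot 36\right)^{2} = \left(24 + 1296\right)^{2} = 1320^{2} = 1742400$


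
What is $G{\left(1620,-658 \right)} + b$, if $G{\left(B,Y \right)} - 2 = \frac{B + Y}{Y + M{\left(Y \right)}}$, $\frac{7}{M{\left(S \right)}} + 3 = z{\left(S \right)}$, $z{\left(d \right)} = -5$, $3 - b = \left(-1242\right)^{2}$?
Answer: $- \frac{8130836185}{5271} \approx -1.5426 \cdot 10^{6}$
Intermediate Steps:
$b = -1542561$ ($b = 3 - \left(-1242\right)^{2} = 3 - 1542564 = -1542561$)
$M{\left(S \right)} = - \frac{7}{8}$ ($M{\left(S \right)} = \frac{7}{-3 - 5} = \frac{7}{-8} = 7 \left(- \frac{1}{8}\right) = - \frac{7}{8}$)
$G{\left(B,Y \right)} = 2 + \frac{B + Y}{- \frac{7}{8} + Y}$ ($G{\left(B,Y \right)} = 2 + \frac{B + Y}{Y - \frac{7}{8}} = 2 + \frac{B + Y}{- \frac{7}{8} + Y}$)
$G{\left(1620,-658 \right)} + b = \frac{2 \left(-7 + 4 \cdot 1620 + 12 \left(-658\right)\right)}{-7 + 8 \left(-658\right)} - 1542561 = \frac{2 \left(-7 + 6480 - 7896\right)}{-7 - 5264} - 1542561 = 2 \frac{1}{-5271} \left(-1423\right) - 1542561 = 2 \left(- \frac{1}{5271}\right) \left(-1423\right) - 1542561 = \frac{2846}{5271} - 1542561 = - \frac{8130836185}{5271}$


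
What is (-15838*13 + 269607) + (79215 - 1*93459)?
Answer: 49469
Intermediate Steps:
(-15838*13 + 269607) + (79215 - 1*93459) = (-205894 + 269607) + (79215 - 93459) = 63713 - 14244 = 49469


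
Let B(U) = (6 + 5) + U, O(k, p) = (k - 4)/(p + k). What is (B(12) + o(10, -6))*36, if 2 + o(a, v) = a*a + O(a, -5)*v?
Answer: 20484/5 ≈ 4096.8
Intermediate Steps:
O(k, p) = (-4 + k)/(k + p)
B(U) = 11 + U
o(a, v) = -2 + a² + v*(-4 + a)/(-5 + a) (o(a, v) = -2 + (a*a + ((-4 + a)/(a - 5))*v) = -2 + (a² + ((-4 + a)/(-5 + a))*v) = -2 + (a² + v*(-4 + a)/(-5 + a)) = -2 + a² + v*(-4 + a)/(-5 + a))
(B(12) + o(10, -6))*36 = ((11 + 12) + (-6*(-4 + 10) + (-5 + 10)*(-2 + 10²))/(-5 + 10))*36 = (23 + (-6*6 + 5*(-2 + 100))/5)*36 = (23 + (-36 + 5*98)/5)*36 = (23 + (-36 + 490)/5)*36 = (23 + (⅕)*454)*36 = (23 + 454/5)*36 = (569/5)*36 = 20484/5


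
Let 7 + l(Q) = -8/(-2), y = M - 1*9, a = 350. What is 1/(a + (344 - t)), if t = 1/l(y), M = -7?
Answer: 3/2083 ≈ 0.0014402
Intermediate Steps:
y = -16 (y = -7 - 1*9 = -7 - 9 = -16)
l(Q) = -3 (l(Q) = -7 - 8/(-2) = -7 - 8*(-1/2) = -7 + 4 = -3)
t = -1/3 (t = 1/(-3) = -1/3 ≈ -0.33333)
1/(a + (344 - t)) = 1/(350 + (344 - 1*(-1/3))) = 1/(350 + (344 + 1/3)) = 1/(350 + 1033/3) = 1/(2083/3) = 3/2083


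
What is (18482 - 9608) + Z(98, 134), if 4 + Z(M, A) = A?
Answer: 9004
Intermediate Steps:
Z(M, A) = -4 + A
(18482 - 9608) + Z(98, 134) = (18482 - 9608) + (-4 + 134) = 8874 + 130 = 9004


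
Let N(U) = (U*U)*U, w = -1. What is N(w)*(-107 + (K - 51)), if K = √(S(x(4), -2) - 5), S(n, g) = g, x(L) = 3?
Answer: 158 - I*√7 ≈ 158.0 - 2.6458*I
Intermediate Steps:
N(U) = U³ (N(U) = U²*U = U³)
K = I*√7 (K = √(-2 - 5) = √(-7) = I*√7 ≈ 2.6458*I)
N(w)*(-107 + (K - 51)) = (-1)³*(-107 + (I*√7 - 51)) = -(-107 + (-51 + I*√7)) = -(-158 + I*√7) = 158 - I*√7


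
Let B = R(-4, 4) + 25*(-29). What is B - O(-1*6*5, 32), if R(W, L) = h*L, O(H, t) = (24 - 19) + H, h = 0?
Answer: -700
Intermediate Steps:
O(H, t) = 5 + H
R(W, L) = 0 (R(W, L) = 0*L = 0)
B = -725 (B = 0 + 25*(-29) = 0 - 725 = -725)
B - O(-1*6*5, 32) = -725 - (5 - 1*6*5) = -725 - (5 - 6*5) = -725 - (5 - 30) = -725 - 1*(-25) = -725 + 25 = -700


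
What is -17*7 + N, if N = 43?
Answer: -76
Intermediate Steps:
-17*7 + N = -17*7 + 43 = -119 + 43 = -76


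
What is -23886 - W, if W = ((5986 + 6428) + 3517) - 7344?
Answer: -32473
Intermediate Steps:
W = 8587 (W = (12414 + 3517) - 7344 = 15931 - 7344 = 8587)
-23886 - W = -23886 - 1*8587 = -23886 - 8587 = -32473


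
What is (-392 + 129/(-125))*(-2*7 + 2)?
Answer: 589548/125 ≈ 4716.4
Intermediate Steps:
(-392 + 129/(-125))*(-2*7 + 2) = (-392 + 129*(-1/125))*(-14 + 2) = (-392 - 129/125)*(-12) = -49129/125*(-12) = 589548/125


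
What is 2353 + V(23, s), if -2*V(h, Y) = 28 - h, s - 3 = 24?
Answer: 4701/2 ≈ 2350.5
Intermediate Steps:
s = 27 (s = 3 + 24 = 27)
V(h, Y) = -14 + h/2 (V(h, Y) = -(28 - h)/2 = -14 + h/2)
2353 + V(23, s) = 2353 + (-14 + (½)*23) = 2353 + (-14 + 23/2) = 2353 - 5/2 = 4701/2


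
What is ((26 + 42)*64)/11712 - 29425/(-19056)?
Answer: 742287/387472 ≈ 1.9157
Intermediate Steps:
((26 + 42)*64)/11712 - 29425/(-19056) = (68*64)*(1/11712) - 29425*(-1/19056) = 4352*(1/11712) + 29425/19056 = 68/183 + 29425/19056 = 742287/387472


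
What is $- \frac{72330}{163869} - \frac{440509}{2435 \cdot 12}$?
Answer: $- \frac{24766417307}{1596084060} \approx -15.517$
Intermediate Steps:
$- \frac{72330}{163869} - \frac{440509}{2435 \cdot 12} = \left(-72330\right) \frac{1}{163869} - \frac{440509}{29220} = - \frac{24110}{54623} - \frac{440509}{29220} = - \frac{24766417307}{1596084060}$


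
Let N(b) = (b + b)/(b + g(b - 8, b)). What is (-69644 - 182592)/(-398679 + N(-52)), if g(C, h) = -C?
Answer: 63059/99673 ≈ 0.63266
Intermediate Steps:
N(b) = b/4 (N(b) = (b + b)/(b - (b - 8)) = (2*b)/(b - (-8 + b)) = (2*b)/(b + (8 - b)) = (2*b)/8 = (2*b)*(⅛) = b/4)
(-69644 - 182592)/(-398679 + N(-52)) = (-69644 - 182592)/(-398679 + (¼)*(-52)) = -252236/(-398679 - 13) = -252236/(-398692) = -252236*(-1/398692) = 63059/99673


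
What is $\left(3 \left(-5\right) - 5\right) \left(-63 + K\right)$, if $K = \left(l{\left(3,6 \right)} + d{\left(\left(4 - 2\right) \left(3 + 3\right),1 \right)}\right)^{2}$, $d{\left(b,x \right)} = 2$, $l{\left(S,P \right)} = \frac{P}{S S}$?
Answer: $\frac{10060}{9} \approx 1117.8$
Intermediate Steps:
$l{\left(S,P \right)} = \frac{P}{S^{2}}$
$K = \frac{64}{9}$ ($K = \left(\frac{6}{9} + 2\right)^{2} = \left(6 \cdot \frac{1}{9} + 2\right)^{2} = \left(\frac{2}{3} + 2\right)^{2} = \left(\frac{8}{3}\right)^{2} = \frac{64}{9} \approx 7.1111$)
$\left(3 \left(-5\right) - 5\right) \left(-63 + K\right) = \left(3 \left(-5\right) - 5\right) \left(-63 + \frac{64}{9}\right) = \left(-15 - 5\right) \left(- \frac{503}{9}\right) = \left(-20\right) \left(- \frac{503}{9}\right) = \frac{10060}{9}$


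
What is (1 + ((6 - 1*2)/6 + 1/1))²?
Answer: 64/9 ≈ 7.1111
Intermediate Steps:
(1 + ((6 - 1*2)/6 + 1/1))² = (1 + ((6 - 2)*(⅙) + 1*1))² = (1 + (4*(⅙) + 1))² = (1 + (⅔ + 1))² = (1 + 5/3)² = (8/3)² = 64/9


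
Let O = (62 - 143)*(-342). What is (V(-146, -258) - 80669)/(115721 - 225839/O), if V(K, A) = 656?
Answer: -2216520126/3205477303 ≈ -0.69148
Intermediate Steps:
O = 27702 (O = -81*(-342) = 27702)
(V(-146, -258) - 80669)/(115721 - 225839/O) = (656 - 80669)/(115721 - 225839/27702) = -80013/(115721 - 225839*1/27702) = -80013/(115721 - 225839/27702) = -80013/3205477303/27702 = -80013*27702/3205477303 = -2216520126/3205477303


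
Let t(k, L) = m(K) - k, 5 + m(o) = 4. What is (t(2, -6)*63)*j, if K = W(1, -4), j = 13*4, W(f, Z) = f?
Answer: -9828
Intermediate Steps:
j = 52
K = 1
m(o) = -1 (m(o) = -5 + 4 = -1)
t(k, L) = -1 - k
(t(2, -6)*63)*j = ((-1 - 1*2)*63)*52 = ((-1 - 2)*63)*52 = -3*63*52 = -189*52 = -9828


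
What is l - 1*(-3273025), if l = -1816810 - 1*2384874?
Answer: -928659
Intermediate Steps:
l = -4201684 (l = -1816810 - 2384874 = -4201684)
l - 1*(-3273025) = -4201684 - 1*(-3273025) = -4201684 + 3273025 = -928659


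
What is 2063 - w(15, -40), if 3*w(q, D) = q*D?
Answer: 2263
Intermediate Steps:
w(q, D) = D*q/3 (w(q, D) = (q*D)/3 = (D*q)/3 = D*q/3)
2063 - w(15, -40) = 2063 - (-40)*15/3 = 2063 - 1*(-200) = 2063 + 200 = 2263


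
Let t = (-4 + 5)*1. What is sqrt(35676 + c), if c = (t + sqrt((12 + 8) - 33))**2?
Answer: sqrt(35664 + 2*I*sqrt(13)) ≈ 188.85 + 0.019*I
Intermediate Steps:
t = 1 (t = 1*1 = 1)
c = (1 + I*sqrt(13))**2 (c = (1 + sqrt((12 + 8) - 33))**2 = (1 + sqrt(20 - 33))**2 = (1 + sqrt(-13))**2 = (1 + I*sqrt(13))**2 ≈ -12.0 + 7.2111*I)
sqrt(35676 + c) = sqrt(35676 + (1 + I*sqrt(13))**2)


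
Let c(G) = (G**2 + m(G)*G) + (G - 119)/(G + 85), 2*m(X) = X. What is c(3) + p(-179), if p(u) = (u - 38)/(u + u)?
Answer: 50359/3938 ≈ 12.788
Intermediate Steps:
p(u) = (-38 + u)/(2*u) (p(u) = (-38 + u)/((2*u)) = (-38 + u)*(1/(2*u)) = (-38 + u)/(2*u))
m(X) = X/2
c(G) = 3*G**2/2 + (-119 + G)/(85 + G) (c(G) = (G**2 + (G/2)*G) + (G - 119)/(G + 85) = (G**2 + G**2/2) + (-119 + G)/(85 + G) = 3*G**2/2 + (-119 + G)/(85 + G))
c(3) + p(-179) = (-238 + 2*3 + 3*3**3 + 255*3**2)/(2*(85 + 3)) + (1/2)*(-38 - 179)/(-179) = (1/2)*(-238 + 6 + 3*27 + 255*9)/88 + (1/2)*(-1/179)*(-217) = (1/2)*(1/88)*(-238 + 6 + 81 + 2295) + 217/358 = (1/2)*(1/88)*2144 + 217/358 = 134/11 + 217/358 = 50359/3938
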